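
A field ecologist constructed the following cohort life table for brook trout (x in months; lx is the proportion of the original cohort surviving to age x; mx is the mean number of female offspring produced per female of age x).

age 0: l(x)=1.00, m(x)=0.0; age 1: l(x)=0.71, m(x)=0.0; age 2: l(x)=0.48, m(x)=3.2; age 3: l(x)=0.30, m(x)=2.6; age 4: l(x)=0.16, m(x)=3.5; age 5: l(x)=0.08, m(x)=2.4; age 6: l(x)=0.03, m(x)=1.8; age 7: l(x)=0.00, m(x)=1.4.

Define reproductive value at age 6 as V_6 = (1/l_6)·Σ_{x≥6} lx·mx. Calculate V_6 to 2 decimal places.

1.80

lx·mx for x ≥ 6: 0.054, 0 → sum = 0.054
V_6 = 0.054 / l_6 = 0.054 / 0.03 = 1.8 → 1.80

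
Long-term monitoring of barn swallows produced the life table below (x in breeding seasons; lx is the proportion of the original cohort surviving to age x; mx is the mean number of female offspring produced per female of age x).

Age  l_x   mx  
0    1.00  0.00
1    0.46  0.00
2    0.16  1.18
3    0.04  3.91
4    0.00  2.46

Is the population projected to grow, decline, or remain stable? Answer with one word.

declining

R0 = Σ lx·mx = 0 + 0 + 0.1888 + 0.1564 + 0 = 0.3452
R0 < 1, so the population is declining.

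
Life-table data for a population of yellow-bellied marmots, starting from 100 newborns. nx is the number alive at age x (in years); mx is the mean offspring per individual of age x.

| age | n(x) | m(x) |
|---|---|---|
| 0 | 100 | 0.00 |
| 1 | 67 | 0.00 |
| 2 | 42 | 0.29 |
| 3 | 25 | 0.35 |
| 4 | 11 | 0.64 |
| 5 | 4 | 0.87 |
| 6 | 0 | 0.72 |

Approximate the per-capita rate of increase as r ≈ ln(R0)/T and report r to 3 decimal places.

lx = nx/n0 = nx/100: 1, 0.67, 0.42, 0.25, 0.11, 0.04, 0
R0 = Σ lx·mx = 0 + 0 + 0.1218 + 0.0875 + 0.0704 + 0.0348 + 0 = 0.3145
Σ x·lx·mx = 0.9617; T = 0.9617/0.3145 = 3.05787…
r ≈ ln(R0)/T = ln(0.3145)/3.05787… = -0.37829… → -0.378

-0.378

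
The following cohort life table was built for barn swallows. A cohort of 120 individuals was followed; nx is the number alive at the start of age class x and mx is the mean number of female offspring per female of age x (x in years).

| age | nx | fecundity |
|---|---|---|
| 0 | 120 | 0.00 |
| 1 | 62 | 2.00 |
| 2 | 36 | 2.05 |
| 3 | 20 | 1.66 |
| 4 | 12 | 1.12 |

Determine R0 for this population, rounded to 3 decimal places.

2.037

lx = nx/n0 = nx/120: 1, 0.51667…, 0.3, 0.16667…, 0.1
lx·mx by age: 0, 1.033333…, 0.615, 0.276667…, 0.112
R0 = Σ lx·mx = 2.037… → 2.037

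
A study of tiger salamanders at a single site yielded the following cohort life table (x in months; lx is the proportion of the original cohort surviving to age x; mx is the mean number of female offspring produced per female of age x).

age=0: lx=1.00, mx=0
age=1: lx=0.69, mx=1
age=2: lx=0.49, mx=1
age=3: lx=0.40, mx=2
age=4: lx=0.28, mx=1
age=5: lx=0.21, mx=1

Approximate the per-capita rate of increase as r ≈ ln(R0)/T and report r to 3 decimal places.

0.358

R0 = Σ lx·mx = 0 + 0.69 + 0.49 + 0.8 + 0.28 + 0.21 = 2.47
Σ x·lx·mx = 6.24; T = 6.24/2.47 = 2.52632…
r ≈ ln(R0)/T = ln(2.47)/2.52632… = 0.35792… → 0.358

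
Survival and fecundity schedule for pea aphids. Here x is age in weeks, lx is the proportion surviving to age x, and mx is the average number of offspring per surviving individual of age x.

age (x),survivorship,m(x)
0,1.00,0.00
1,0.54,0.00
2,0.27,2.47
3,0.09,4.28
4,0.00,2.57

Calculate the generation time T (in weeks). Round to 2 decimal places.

lx·mx: 0, 0, 0.6669, 0.3852, 0 → R0 = 1.0521
x·lx·mx: 0, 0, 1.3338, 1.1556, 0 → Σ = 2.4894
T = 2.4894 / 1.0521 = 2.366125… → 2.37

2.37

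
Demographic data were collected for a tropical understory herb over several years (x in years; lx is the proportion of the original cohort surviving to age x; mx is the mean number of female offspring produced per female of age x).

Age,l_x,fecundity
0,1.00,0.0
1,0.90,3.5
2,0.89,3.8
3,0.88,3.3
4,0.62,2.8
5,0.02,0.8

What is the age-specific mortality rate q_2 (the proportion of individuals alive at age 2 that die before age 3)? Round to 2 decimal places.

0.01

q_2 = (l_2 − l_3) / l_2 = (0.89 − 0.88) / 0.89
     = 0.01 / 0.89 = 0.011236… → 0.01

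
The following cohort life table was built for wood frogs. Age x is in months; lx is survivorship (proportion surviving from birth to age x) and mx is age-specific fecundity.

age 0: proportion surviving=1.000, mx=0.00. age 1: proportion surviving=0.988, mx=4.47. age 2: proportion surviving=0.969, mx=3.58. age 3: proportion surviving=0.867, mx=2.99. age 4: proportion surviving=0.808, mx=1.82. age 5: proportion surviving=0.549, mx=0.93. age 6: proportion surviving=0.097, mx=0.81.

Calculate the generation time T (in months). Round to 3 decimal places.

lx·mx: 0, 4.41636, 3.46902, 2.59233, 1.47056, 0.51057, 0.07857 → R0 = 12.53741
x·lx·mx: 0, 4.41636, 6.93804, 7.77699, 5.88224, 2.55285, 0.47142 → Σ = 28.0379
T = 28.0379 / 12.53741 = 2.236339… → 2.236

2.236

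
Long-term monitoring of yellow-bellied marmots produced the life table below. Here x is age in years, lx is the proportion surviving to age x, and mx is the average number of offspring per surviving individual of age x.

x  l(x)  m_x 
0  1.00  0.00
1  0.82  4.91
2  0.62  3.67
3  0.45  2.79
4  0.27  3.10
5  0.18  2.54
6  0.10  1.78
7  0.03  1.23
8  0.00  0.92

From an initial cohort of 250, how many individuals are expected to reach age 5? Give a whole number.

Expected survivors = N0 · l_5 = 250 × 0.18 = 45 → 45

45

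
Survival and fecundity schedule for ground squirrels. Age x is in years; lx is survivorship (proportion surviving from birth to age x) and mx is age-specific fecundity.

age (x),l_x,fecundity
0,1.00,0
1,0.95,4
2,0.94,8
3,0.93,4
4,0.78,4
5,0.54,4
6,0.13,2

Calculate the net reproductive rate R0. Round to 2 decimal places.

lx·mx by age: 0, 3.8, 7.52, 3.72, 3.12, 2.16, 0.26
R0 = Σ lx·mx = 20.58 → 20.58

20.58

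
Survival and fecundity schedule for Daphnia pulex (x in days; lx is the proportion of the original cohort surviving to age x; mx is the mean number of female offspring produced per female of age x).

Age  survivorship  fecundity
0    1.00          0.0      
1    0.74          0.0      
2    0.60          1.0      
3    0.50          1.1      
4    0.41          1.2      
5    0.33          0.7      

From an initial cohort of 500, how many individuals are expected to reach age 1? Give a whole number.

370

Expected survivors = N0 · l_1 = 500 × 0.74 = 370 → 370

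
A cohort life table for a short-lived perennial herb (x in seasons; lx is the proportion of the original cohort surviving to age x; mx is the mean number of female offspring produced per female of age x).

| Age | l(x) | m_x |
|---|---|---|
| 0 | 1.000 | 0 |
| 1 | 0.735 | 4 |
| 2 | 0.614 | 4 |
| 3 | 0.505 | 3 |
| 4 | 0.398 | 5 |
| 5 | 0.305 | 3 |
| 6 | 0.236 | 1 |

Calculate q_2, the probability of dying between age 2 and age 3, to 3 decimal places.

0.178

q_2 = (l_2 − l_3) / l_2 = (0.614 − 0.505) / 0.614
     = 0.109 / 0.614 = 0.177524… → 0.178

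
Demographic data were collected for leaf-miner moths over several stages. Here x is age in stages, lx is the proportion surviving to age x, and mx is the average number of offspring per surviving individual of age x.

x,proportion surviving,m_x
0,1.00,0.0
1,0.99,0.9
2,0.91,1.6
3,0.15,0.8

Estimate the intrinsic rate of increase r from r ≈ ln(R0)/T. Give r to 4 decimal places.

R0 = Σ lx·mx = 0 + 0.891 + 1.456 + 0.12 = 2.467
Σ x·lx·mx = 4.163; T = 4.163/2.467 = 1.68747…
r ≈ ln(R0)/T = ln(2.467)/1.68747… = 0.535121… → 0.5351

0.5351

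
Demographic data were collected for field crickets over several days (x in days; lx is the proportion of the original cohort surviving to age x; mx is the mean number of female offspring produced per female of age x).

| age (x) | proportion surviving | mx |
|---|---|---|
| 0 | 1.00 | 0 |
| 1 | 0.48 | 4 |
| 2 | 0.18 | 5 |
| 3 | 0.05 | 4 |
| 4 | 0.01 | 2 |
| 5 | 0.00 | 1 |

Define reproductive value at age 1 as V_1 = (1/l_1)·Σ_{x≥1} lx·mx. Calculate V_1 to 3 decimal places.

lx·mx for x ≥ 1: 1.92, 0.9, 0.2, 0.02, 0 → sum = 3.04
V_1 = 3.04 / l_1 = 3.04 / 0.48 = 6.333333… → 6.333

6.333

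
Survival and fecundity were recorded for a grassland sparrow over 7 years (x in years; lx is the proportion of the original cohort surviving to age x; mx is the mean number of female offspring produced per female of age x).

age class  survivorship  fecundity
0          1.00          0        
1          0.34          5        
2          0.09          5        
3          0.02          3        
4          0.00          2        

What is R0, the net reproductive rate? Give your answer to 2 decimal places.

lx·mx by age: 0, 1.7, 0.45, 0.06, 0
R0 = Σ lx·mx = 2.21 → 2.21

2.21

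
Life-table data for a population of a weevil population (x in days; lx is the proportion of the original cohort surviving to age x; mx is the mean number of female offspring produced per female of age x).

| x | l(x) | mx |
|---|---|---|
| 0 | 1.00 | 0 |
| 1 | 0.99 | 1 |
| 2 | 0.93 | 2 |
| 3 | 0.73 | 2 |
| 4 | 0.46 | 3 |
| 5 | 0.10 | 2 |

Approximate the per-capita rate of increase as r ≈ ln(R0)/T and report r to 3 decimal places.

0.669

R0 = Σ lx·mx = 0 + 0.99 + 1.86 + 1.46 + 1.38 + 0.2 = 5.89
Σ x·lx·mx = 15.61; T = 15.61/5.89 = 2.65025…
r ≈ ln(R0)/T = ln(5.89)/2.65025… = 0.66909… → 0.669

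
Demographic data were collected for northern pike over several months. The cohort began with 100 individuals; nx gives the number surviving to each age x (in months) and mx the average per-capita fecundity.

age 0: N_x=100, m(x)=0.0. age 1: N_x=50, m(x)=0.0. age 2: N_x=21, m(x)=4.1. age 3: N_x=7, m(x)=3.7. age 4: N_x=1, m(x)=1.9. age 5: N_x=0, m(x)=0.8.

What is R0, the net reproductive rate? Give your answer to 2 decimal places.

1.14

lx = nx/n0 = nx/100: 1, 0.5, 0.21, 0.07, 0.01, 0
lx·mx by age: 0, 0, 0.861, 0.259, 0.019, 0
R0 = Σ lx·mx = 1.139 → 1.14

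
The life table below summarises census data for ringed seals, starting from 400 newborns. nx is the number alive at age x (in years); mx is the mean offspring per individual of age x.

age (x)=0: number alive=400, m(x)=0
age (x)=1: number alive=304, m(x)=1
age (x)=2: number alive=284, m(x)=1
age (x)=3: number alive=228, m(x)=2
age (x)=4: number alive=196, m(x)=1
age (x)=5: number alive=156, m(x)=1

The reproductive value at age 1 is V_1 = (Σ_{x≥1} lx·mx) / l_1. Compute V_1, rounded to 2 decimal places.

lx = nx/n0 = nx/400: 1, 0.76, 0.71, 0.57, 0.49, 0.39
lx·mx for x ≥ 1: 0.76, 0.71, 1.14, 0.49, 0.39 → sum = 3.49
V_1 = 3.49 / l_1 = 3.49 / 0.76 = 4.592105… → 4.59

4.59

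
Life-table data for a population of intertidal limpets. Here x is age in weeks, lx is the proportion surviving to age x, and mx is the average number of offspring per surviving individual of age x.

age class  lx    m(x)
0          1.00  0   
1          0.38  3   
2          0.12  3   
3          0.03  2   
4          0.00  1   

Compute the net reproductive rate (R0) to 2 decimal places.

1.56

lx·mx by age: 0, 1.14, 0.36, 0.06, 0
R0 = Σ lx·mx = 1.56 → 1.56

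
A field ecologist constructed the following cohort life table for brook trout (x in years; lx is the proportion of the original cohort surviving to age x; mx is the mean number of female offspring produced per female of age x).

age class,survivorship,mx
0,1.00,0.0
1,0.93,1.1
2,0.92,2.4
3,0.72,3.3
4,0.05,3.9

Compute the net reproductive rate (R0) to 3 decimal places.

lx·mx by age: 0, 1.023, 2.208, 2.376, 0.195
R0 = Σ lx·mx = 5.802 → 5.802

5.802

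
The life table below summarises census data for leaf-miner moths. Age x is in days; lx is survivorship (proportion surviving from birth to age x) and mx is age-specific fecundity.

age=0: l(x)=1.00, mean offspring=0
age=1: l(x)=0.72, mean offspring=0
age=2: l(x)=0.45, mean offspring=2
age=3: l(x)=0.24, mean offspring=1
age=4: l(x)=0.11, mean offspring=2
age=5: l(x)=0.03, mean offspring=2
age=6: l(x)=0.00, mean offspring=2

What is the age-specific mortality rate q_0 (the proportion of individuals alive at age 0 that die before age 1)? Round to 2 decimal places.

0.28

q_0 = (l_0 − l_1) / l_0 = (1 − 0.72) / 1
     = 0.28 / 1 = 0.28 → 0.28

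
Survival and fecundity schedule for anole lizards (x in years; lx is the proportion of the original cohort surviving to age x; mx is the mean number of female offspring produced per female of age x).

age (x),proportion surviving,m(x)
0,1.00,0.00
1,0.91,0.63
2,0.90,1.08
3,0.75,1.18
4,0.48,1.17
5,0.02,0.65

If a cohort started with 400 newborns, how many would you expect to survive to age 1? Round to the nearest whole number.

Expected survivors = N0 · l_1 = 400 × 0.91 = 364 → 364

364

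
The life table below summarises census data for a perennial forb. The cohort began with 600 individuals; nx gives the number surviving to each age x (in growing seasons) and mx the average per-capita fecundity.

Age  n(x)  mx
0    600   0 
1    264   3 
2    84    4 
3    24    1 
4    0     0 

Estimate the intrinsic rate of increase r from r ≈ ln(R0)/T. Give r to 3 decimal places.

0.489

lx = nx/n0 = nx/600: 1, 0.44, 0.14, 0.04, 0
R0 = Σ lx·mx = 0 + 1.32 + 0.56 + 0.04 + 0 = 1.92
Σ x·lx·mx = 2.56; T = 2.56/1.92 = 1.33333…
r ≈ ln(R0)/T = ln(1.92)/1.33333… = 0.48924… → 0.489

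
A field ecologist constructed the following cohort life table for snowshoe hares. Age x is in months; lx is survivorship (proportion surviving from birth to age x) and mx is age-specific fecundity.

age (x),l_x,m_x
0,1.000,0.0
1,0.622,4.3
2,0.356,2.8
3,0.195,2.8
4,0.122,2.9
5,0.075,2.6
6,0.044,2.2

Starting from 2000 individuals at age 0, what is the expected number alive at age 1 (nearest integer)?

1244

Expected survivors = N0 · l_1 = 2000 × 0.622 = 1244 → 1244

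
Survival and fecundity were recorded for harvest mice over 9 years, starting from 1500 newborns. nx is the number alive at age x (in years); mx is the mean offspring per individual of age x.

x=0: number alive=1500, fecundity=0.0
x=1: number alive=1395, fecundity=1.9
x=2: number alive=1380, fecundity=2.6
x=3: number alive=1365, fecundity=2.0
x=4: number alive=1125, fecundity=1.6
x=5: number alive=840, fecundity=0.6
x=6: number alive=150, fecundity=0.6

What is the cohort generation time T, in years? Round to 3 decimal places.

lx = nx/n0 = nx/1500: 1, 0.93, 0.92, 0.91, 0.75, 0.56, 0.1
lx·mx: 0, 1.767, 2.392, 1.82, 1.2, 0.336, 0.06 → R0 = 7.575
x·lx·mx: 0, 1.767, 4.784, 5.46, 4.8, 1.68, 0.36 → Σ = 18.851
T = 18.851 / 7.575 = 2.488581… → 2.489

2.489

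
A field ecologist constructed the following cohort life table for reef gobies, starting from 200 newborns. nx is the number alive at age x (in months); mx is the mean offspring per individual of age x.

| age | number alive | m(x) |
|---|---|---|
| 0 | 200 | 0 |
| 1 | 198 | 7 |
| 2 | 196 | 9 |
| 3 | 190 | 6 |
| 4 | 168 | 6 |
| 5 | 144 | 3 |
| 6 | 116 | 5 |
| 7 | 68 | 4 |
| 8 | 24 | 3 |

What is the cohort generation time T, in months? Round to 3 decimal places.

3.079

lx = nx/n0 = nx/200: 1, 0.99, 0.98, 0.95, 0.84, 0.72, 0.58, 0.34, 0.12
lx·mx: 0, 6.93, 8.82, 5.7, 5.04, 2.16, 2.9, 1.36, 0.36 → R0 = 33.27
x·lx·mx: 0, 6.93, 17.64, 17.1, 20.16, 10.8, 17.4, 9.52, 2.88 → Σ = 102.43
T = 102.43 / 33.27 = 3.07875… → 3.079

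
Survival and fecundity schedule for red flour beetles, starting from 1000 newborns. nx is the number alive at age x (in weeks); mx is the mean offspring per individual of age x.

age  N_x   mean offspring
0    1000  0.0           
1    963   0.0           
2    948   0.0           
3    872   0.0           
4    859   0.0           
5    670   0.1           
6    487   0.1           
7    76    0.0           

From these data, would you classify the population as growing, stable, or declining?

lx = nx/n0 = nx/1000: 1, 0.963, 0.948, 0.872, 0.859, 0.67, 0.487, 0.076
R0 = Σ lx·mx = 0 + 0 + 0 + 0 + 0 + 0.067 + 0.0487 + 0 = 0.1157
R0 < 1, so the population is declining.

declining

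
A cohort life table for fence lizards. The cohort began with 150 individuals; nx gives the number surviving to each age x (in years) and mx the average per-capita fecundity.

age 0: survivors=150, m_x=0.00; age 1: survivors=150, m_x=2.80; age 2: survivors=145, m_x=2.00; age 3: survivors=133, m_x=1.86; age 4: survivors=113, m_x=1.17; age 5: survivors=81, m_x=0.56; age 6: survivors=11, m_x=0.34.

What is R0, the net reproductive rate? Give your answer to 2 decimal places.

7.59

lx = nx/n0 = nx/150: 1, 1, 0.96667…, 0.88667…, 0.75333…, 0.54, 0.07333…
lx·mx by age: 0, 2.8, 1.933333…, 1.6492…, 0.8814…, 0.3024, 0.024933…
R0 = Σ lx·mx = 7.591267… → 7.59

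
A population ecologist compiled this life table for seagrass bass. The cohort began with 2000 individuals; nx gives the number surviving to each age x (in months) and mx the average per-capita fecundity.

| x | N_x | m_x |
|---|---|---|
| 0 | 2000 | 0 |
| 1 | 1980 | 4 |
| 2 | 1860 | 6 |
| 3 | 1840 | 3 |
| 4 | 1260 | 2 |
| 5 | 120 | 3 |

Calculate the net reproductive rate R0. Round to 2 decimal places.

lx = nx/n0 = nx/2000: 1, 0.99, 0.93, 0.92, 0.63, 0.06
lx·mx by age: 0, 3.96, 5.58, 2.76, 1.26, 0.18
R0 = Σ lx·mx = 13.74 → 13.74

13.74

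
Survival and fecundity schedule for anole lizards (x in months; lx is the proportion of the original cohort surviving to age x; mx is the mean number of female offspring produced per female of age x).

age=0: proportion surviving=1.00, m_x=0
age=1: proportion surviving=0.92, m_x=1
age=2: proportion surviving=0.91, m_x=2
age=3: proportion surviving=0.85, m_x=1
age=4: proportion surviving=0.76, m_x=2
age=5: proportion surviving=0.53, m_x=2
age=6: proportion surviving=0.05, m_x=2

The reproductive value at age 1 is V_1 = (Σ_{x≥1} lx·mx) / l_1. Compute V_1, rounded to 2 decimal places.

lx·mx for x ≥ 1: 0.92, 1.82, 0.85, 1.52, 1.06, 0.1 → sum = 6.27
V_1 = 6.27 / l_1 = 6.27 / 0.92 = 6.815217… → 6.82

6.82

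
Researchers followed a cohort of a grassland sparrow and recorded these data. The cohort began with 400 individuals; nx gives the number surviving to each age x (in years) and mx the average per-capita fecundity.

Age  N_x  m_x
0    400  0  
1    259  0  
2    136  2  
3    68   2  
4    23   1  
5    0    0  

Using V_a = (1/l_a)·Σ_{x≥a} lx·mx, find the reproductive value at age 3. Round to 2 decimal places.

2.34

lx = nx/n0 = nx/400: 1, 0.6475, 0.34, 0.17, 0.0575, 0
lx·mx for x ≥ 3: 0.34, 0.0575, 0 → sum = 0.3975
V_3 = 0.3975 / l_3 = 0.3975 / 0.17 = 2.338235… → 2.34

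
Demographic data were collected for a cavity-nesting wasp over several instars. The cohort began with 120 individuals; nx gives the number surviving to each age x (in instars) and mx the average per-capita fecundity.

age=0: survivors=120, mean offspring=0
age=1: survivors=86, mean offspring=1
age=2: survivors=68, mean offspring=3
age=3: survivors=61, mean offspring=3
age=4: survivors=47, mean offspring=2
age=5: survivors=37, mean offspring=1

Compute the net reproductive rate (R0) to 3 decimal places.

5.033

lx = nx/n0 = nx/120: 1, 0.71667…, 0.56667…, 0.50833…, 0.39167…, 0.30833…
lx·mx by age: 0, 0.716667…, 1.7…, 1.525…, 0.783333…, 0.308333…
R0 = Σ lx·mx = 5.033333… → 5.033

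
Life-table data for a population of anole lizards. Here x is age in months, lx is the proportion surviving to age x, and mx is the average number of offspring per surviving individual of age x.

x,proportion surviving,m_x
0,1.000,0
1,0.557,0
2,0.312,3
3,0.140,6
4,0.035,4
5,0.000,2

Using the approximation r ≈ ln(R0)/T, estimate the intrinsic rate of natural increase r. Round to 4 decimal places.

R0 = Σ lx·mx = 0 + 0 + 0.936 + 0.84 + 0.14 + 0 = 1.916
Σ x·lx·mx = 4.952; T = 4.952/1.916 = 2.58455…
r ≈ ln(R0)/T = ln(1.916)/2.58455… = 0.251587… → 0.2516

0.2516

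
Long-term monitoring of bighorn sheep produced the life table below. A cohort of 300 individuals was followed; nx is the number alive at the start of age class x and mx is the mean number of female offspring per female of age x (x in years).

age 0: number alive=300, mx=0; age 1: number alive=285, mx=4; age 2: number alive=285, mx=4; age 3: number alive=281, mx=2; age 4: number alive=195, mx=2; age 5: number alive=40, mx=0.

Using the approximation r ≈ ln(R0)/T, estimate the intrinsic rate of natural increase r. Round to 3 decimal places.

1.153

lx = nx/n0 = nx/300: 1, 0.95, 0.95, 0.93667…, 0.65, 0.13333…
R0 = Σ lx·mx = 0 + 3.8 + 3.8 + 1.87333… + 1.3 + 0 = 10.773333…
Σ x·lx·mx = 22.22…; T = 22.22…/10.773333… = 2.0625…
r ≈ ln(R0)/T = ln(10.773333…)/2.0625… = 1.15252… → 1.153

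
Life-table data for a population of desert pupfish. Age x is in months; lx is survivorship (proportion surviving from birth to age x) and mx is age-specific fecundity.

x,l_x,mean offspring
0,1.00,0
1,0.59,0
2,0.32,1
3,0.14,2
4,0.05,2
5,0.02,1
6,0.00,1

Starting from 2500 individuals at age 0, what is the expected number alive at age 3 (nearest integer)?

Expected survivors = N0 · l_3 = 2500 × 0.14 = 350 → 350

350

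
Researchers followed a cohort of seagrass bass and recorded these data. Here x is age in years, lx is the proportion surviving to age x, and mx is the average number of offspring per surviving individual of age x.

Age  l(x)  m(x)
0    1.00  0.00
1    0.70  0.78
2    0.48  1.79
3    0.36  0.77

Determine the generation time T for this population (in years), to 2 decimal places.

1.84

lx·mx: 0, 0.546, 0.8592, 0.2772 → R0 = 1.6824
x·lx·mx: 0, 0.546, 1.7184, 0.8316 → Σ = 3.096
T = 3.096 / 1.6824 = 1.840228… → 1.84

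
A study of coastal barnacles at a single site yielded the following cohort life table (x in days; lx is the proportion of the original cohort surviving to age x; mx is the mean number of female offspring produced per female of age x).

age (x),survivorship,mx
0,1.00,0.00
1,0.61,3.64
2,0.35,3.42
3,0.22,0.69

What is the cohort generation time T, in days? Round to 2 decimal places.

1.42

lx·mx: 0, 2.2204, 1.197, 0.1518 → R0 = 3.5692
x·lx·mx: 0, 2.2204, 2.394, 0.4554 → Σ = 5.0698
T = 5.0698 / 3.5692 = 1.42043… → 1.42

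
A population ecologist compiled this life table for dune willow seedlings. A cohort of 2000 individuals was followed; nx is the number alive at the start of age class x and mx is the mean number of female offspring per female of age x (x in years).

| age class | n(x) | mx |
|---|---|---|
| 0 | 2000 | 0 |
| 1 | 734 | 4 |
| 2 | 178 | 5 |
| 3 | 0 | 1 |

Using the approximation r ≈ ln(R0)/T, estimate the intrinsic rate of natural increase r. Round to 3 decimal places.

lx = nx/n0 = nx/2000: 1, 0.367, 0.089, 0
R0 = Σ lx·mx = 0 + 1.468 + 0.445 + 0 = 1.913
Σ x·lx·mx = 2.358; T = 2.358/1.913 = 1.23262…
r ≈ ln(R0)/T = ln(1.913)/1.23262… = 0.52626… → 0.526

0.526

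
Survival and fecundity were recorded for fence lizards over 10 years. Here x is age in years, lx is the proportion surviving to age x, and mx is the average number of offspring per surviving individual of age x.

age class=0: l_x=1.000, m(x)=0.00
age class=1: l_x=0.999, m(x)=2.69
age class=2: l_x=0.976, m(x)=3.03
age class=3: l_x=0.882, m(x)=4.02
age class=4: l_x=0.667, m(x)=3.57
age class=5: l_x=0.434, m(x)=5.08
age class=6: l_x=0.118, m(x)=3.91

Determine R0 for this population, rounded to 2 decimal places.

14.24

lx·mx by age: 0, 2.68731, 2.95728, 3.54564, 2.38119, 2.20472, 0.46138
R0 = Σ lx·mx = 14.23752 → 14.24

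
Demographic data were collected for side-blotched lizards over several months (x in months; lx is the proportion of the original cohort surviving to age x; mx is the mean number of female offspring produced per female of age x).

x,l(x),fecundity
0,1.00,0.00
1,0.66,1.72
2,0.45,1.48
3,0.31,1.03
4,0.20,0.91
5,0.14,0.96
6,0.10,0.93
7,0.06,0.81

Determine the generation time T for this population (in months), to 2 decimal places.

2.22

lx·mx: 0, 1.1352, 0.666, 0.3193, 0.182, 0.1344, 0.093, 0.0486 → R0 = 2.5785
x·lx·mx: 0, 1.1352, 1.332, 0.9579, 0.728, 0.672, 0.558, 0.3402 → Σ = 5.7233
T = 5.7233 / 2.5785 = 2.219624… → 2.22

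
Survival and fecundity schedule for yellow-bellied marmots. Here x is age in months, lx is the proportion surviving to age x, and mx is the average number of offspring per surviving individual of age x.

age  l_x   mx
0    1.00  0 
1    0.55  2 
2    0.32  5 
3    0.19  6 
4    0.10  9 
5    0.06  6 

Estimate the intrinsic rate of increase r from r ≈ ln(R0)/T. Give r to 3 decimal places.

R0 = Σ lx·mx = 0 + 1.1 + 1.6 + 1.14 + 0.9 + 0.36 = 5.1
Σ x·lx·mx = 13.12; T = 13.12/5.1 = 2.57255…
r ≈ ln(R0)/T = ln(5.1)/2.57255… = 0.63332… → 0.633

0.633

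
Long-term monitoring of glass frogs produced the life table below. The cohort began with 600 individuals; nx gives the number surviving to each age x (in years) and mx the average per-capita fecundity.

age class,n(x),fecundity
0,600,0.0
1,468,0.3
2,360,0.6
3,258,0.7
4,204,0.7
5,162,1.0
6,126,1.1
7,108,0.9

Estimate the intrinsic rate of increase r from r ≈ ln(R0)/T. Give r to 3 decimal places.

0.157

lx = nx/n0 = nx/600: 1, 0.78, 0.6, 0.43, 0.34, 0.27, 0.21, 0.18
R0 = Σ lx·mx = 0 + 0.234 + 0.36 + 0.301 + 0.238 + 0.27 + 0.231 + 0.162 = 1.796
Σ x·lx·mx = 6.679; T = 6.679/1.796 = 3.71882…
r ≈ ln(R0)/T = ln(1.796)/3.71882… = 0.15746… → 0.157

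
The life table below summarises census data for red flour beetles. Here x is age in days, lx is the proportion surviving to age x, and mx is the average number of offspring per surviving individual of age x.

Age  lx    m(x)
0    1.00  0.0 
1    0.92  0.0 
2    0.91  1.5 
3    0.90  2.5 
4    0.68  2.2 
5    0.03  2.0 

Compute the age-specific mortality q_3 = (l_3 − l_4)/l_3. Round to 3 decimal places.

0.244

q_3 = (l_3 − l_4) / l_3 = (0.9 − 0.68) / 0.9
     = 0.22 / 0.9 = 0.244444… → 0.244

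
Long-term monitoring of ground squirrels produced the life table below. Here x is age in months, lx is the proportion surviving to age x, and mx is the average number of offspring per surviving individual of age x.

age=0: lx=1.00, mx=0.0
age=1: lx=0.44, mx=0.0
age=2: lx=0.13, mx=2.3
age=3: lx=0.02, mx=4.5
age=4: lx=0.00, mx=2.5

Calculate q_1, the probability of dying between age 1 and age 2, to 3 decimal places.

0.705

q_1 = (l_1 − l_2) / l_1 = (0.44 − 0.13) / 0.44
     = 0.31 / 0.44 = 0.704545… → 0.705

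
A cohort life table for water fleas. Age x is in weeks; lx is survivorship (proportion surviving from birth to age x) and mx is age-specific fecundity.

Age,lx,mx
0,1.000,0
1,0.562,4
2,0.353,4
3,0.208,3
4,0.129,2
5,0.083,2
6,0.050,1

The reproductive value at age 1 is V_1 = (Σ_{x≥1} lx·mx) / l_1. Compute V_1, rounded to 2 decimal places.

lx·mx for x ≥ 1: 2.248, 1.412, 0.624, 0.258, 0.166, 0.05 → sum = 4.758
V_1 = 4.758 / l_1 = 4.758 / 0.562 = 8.466192… → 8.47

8.47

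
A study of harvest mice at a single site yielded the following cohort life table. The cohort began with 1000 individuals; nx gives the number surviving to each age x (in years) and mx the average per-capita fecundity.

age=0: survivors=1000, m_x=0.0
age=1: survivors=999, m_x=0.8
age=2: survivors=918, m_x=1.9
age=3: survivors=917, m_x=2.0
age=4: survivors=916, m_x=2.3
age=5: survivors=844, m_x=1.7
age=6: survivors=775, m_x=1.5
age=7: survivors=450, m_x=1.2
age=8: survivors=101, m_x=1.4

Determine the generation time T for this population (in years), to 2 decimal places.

3.82

lx = nx/n0 = nx/1000: 1, 0.999, 0.918, 0.917, 0.916, 0.844, 0.775, 0.45, 0.101
lx·mx: 0, 0.7992, 1.7442, 1.834, 2.1068, 1.4348, 1.1625, 0.54, 0.1414 → R0 = 9.7629
x·lx·mx: 0, 0.7992, 3.4884, 5.502, 8.4272, 7.174, 6.975, 3.78, 1.1312 → Σ = 37.277
T = 37.277 / 9.7629 = 3.81823… → 3.82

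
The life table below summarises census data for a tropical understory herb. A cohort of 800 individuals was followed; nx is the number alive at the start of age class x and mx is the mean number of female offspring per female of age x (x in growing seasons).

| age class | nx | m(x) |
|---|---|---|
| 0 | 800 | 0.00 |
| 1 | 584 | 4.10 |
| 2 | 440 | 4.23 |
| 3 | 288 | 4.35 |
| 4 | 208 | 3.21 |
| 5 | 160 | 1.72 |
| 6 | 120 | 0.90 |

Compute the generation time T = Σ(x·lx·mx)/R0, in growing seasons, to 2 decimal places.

2.22

lx = nx/n0 = nx/800: 1, 0.73, 0.55, 0.36, 0.26, 0.2, 0.15
lx·mx: 0, 2.993, 2.3265, 1.566, 0.8346, 0.344, 0.135 → R0 = 8.1991
x·lx·mx: 0, 2.993, 4.653, 4.698, 3.3384, 1.72, 0.81 → Σ = 18.2124
T = 18.2124 / 8.1991 = 2.221268… → 2.22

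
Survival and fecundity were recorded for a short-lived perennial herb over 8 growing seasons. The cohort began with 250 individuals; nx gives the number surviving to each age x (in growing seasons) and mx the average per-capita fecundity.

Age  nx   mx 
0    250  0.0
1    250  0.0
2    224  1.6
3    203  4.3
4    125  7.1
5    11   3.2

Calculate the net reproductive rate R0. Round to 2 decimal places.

8.62

lx = nx/n0 = nx/250: 1, 1, 0.896, 0.812, 0.5, 0.044
lx·mx by age: 0, 0, 1.4336, 3.4916, 3.55, 0.1408
R0 = Σ lx·mx = 8.616 → 8.62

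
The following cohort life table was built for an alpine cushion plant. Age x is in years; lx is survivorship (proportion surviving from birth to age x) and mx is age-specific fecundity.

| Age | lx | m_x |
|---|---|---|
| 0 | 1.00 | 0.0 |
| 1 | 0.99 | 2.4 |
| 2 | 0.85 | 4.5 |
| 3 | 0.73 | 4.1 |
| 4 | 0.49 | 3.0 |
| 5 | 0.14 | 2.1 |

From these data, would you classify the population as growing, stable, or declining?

R0 = Σ lx·mx = 0 + 2.376 + 3.825 + 2.993 + 1.47 + 0.294 = 10.958
R0 > 1, so the population is growing.

growing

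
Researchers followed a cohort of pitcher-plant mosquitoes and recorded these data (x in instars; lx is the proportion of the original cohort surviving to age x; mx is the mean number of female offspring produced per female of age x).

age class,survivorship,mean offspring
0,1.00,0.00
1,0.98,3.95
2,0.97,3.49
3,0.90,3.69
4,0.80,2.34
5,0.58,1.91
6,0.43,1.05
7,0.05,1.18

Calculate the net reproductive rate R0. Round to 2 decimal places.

lx·mx by age: 0, 3.871, 3.3853, 3.321, 1.872, 1.1078, 0.4515, 0.059
R0 = Σ lx·mx = 14.0676 → 14.07

14.07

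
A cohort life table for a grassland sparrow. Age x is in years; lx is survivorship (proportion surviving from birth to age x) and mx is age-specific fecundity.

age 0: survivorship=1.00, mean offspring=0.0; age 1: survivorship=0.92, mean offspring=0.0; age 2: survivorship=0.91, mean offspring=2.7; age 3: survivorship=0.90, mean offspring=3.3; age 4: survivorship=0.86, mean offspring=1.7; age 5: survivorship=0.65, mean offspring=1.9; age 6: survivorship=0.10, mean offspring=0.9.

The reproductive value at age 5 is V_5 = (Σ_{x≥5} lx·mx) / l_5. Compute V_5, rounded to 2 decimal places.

2.04

lx·mx for x ≥ 5: 1.235, 0.09 → sum = 1.325
V_5 = 1.325 / l_5 = 1.325 / 0.65 = 2.038462… → 2.04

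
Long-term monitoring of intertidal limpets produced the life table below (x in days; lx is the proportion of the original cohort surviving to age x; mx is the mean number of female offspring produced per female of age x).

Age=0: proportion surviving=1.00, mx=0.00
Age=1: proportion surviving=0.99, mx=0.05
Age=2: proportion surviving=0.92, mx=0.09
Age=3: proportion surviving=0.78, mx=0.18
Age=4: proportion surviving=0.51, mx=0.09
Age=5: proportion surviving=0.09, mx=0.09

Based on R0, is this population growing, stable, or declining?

R0 = Σ lx·mx = 0 + 0.0495 + 0.0828 + 0.1404 + 0.0459 + 0.0081 = 0.3267
R0 < 1, so the population is declining.

declining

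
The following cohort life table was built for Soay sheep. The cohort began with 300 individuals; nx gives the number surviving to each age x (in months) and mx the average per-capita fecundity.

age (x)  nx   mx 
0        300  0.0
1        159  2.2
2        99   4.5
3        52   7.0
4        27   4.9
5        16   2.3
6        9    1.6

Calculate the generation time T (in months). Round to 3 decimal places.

lx = nx/n0 = nx/300: 1, 0.53, 0.33, 0.17333…, 0.09, 0.05333…, 0.03
lx·mx: 0, 1.166, 1.485, 1.213333…, 0.441, 0.122667…, 0.048 → R0 = 4.476…
x·lx·mx: 0, 1.166, 2.97, 3.64…, 1.764, 0.613333…, 0.288 → Σ = 10.441333…
T = 10.441333… / 4.476… = 2.332738… → 2.333

2.333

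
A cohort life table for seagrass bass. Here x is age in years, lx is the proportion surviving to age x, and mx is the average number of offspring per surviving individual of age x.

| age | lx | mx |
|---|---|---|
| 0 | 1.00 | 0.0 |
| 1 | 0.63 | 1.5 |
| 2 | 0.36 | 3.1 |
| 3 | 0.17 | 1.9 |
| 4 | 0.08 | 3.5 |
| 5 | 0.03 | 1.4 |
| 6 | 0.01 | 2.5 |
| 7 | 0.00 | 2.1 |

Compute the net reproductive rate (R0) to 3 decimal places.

2.731

lx·mx by age: 0, 0.945, 1.116, 0.323, 0.28, 0.042, 0.025, 0
R0 = Σ lx·mx = 2.731 → 2.731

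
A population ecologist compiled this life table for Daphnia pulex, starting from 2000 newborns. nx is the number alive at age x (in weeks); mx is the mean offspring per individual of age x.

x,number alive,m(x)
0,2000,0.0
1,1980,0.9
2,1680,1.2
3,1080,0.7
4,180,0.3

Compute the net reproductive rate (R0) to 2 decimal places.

lx = nx/n0 = nx/2000: 1, 0.99, 0.84, 0.54, 0.09
lx·mx by age: 0, 0.891, 1.008, 0.378, 0.027
R0 = Σ lx·mx = 2.304 → 2.30

2.30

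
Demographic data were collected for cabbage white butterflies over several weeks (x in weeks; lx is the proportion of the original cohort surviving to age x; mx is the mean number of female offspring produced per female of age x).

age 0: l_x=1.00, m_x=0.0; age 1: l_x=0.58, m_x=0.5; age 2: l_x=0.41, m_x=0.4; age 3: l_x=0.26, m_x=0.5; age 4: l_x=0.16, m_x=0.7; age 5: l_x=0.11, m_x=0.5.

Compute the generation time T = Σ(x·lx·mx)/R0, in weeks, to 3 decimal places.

2.305

lx·mx: 0, 0.29, 0.164, 0.13, 0.112, 0.055 → R0 = 0.751
x·lx·mx: 0, 0.29, 0.328, 0.39, 0.448, 0.275 → Σ = 1.731
T = 1.731 / 0.751 = 2.304927… → 2.305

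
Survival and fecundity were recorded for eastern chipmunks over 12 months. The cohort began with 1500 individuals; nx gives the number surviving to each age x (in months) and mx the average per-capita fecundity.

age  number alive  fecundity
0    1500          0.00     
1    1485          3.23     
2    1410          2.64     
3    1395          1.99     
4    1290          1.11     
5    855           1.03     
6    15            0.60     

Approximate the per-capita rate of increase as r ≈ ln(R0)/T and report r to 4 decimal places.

lx = nx/n0 = nx/1500: 1, 0.99, 0.94, 0.93, 0.86, 0.57, 0.01
R0 = Σ lx·mx = 0 + 3.1977 + 2.4816 + 1.8507 + 0.9546 + 0.5871 + 0.006 = 9.0777
Σ x·lx·mx = 20.5029; T = 20.5029/9.0777 = 2.2586…
r ≈ ln(R0)/T = ln(9.0777)/2.2586… = 0.976632… → 0.9766

0.9766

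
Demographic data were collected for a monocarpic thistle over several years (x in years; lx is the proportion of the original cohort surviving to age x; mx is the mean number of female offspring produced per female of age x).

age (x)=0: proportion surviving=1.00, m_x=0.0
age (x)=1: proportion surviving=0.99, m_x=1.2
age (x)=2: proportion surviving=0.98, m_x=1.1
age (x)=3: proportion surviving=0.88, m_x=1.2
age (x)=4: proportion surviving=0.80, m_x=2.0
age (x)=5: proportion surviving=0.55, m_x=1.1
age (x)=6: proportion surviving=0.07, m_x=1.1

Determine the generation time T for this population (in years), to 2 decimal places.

lx·mx: 0, 1.188, 1.078, 1.056, 1.6, 0.605, 0.077 → R0 = 5.604
x·lx·mx: 0, 1.188, 2.156, 3.168, 6.4, 3.025, 0.462 → Σ = 16.399
T = 16.399 / 5.604 = 2.926303… → 2.93

2.93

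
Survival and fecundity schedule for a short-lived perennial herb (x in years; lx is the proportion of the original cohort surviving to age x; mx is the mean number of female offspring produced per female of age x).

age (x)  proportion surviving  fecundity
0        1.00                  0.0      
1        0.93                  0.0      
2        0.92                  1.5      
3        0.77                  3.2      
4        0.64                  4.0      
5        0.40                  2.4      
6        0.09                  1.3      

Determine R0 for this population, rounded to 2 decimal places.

lx·mx by age: 0, 0, 1.38, 2.464, 2.56, 0.96, 0.117
R0 = Σ lx·mx = 7.481 → 7.48

7.48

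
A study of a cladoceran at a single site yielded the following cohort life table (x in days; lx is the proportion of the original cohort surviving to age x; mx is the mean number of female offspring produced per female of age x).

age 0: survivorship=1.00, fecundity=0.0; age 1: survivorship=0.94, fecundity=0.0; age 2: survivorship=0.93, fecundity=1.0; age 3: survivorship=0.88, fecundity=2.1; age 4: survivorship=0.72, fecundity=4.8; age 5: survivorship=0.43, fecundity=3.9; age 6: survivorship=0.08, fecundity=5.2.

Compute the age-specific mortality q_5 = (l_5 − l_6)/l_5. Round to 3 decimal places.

q_5 = (l_5 − l_6) / l_5 = (0.43 − 0.08) / 0.43
     = 0.35 / 0.43 = 0.813953… → 0.814

0.814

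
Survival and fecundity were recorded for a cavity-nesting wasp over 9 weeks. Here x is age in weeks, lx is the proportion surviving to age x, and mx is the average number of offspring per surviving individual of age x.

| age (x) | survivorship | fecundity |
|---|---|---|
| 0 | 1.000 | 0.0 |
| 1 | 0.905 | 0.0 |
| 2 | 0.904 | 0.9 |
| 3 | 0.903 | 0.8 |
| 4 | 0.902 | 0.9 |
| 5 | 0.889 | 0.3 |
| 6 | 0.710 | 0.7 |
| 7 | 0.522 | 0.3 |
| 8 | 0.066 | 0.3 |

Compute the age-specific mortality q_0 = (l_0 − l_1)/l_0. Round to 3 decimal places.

0.095

q_0 = (l_0 − l_1) / l_0 = (1 − 0.905) / 1
     = 0.095 / 1 = 0.095 → 0.095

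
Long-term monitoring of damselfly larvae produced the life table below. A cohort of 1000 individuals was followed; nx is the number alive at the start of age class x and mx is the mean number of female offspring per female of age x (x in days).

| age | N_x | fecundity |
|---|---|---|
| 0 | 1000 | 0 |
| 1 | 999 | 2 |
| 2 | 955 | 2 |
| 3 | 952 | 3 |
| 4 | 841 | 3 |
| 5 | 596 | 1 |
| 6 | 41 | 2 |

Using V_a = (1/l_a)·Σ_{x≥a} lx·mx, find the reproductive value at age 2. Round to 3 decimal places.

lx = nx/n0 = nx/1000: 1, 0.999, 0.955, 0.952, 0.841, 0.596, 0.041
lx·mx for x ≥ 2: 1.91, 2.856, 2.523, 0.596, 0.082 → sum = 7.967
V_2 = 7.967 / l_2 = 7.967 / 0.955 = 8.342408… → 8.342

8.342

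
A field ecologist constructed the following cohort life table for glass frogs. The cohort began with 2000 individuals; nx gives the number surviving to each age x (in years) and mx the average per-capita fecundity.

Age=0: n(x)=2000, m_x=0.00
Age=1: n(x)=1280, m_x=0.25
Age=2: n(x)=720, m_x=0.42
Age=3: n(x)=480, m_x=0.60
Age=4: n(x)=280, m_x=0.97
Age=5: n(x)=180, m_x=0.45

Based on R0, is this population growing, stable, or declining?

lx = nx/n0 = nx/2000: 1, 0.64, 0.36, 0.24, 0.14, 0.09
R0 = Σ lx·mx = 0 + 0.16 + 0.1512 + 0.144 + 0.1358 + 0.0405 = 0.6315
R0 < 1, so the population is declining.

declining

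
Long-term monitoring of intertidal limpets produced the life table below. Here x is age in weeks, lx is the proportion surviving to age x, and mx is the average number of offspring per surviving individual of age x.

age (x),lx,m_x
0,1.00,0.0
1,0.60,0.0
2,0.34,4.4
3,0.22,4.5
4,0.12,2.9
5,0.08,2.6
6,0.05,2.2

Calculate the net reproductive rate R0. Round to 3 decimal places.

lx·mx by age: 0, 0, 1.496, 0.99, 0.348, 0.208, 0.11
R0 = Σ lx·mx = 3.152 → 3.152

3.152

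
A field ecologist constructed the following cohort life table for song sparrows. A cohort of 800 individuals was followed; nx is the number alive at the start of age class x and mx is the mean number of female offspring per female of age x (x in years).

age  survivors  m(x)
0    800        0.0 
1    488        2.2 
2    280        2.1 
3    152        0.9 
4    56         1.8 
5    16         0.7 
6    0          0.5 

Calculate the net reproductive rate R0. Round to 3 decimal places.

2.388

lx = nx/n0 = nx/800: 1, 0.61, 0.35, 0.19, 0.07, 0.02, 0
lx·mx by age: 0, 1.342, 0.735, 0.171, 0.126, 0.014, 0
R0 = Σ lx·mx = 2.388 → 2.388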